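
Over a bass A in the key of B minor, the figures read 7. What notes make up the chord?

A, C#, E, G

The written figures 7 are shorthand for 7/5/3: the 5/3 are implied.
A third above A in this key is C#.
A fifth above A in this key is E.
A seventh above A in this key is G.
Together with the bass A, this spells A dominant seventh in root position.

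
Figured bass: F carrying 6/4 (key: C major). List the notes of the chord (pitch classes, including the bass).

A fourth above F in this key is B.
A sixth above F in this key is D.
Together with the bass F, this spells B diminished in second inversion.

F, B, D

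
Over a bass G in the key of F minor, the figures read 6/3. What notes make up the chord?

G, Bb, Eb

A third above G in this key is Bb.
A sixth above G in this key is Eb.
Together with the bass G, this spells Eb major in first inversion.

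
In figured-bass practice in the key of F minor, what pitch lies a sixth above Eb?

C

Counting 5 letter steps above Eb lands on C; in F minor, that letter is C.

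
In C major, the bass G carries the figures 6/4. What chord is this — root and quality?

C major

The figures 6/4 indicate a triad in second inversion.
In second inversion the root lies a fourth above the bass: a fourth above G in C major is C.
The chord tones are G, C, E, giving C major.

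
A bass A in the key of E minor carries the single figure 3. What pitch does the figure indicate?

Counting 2 letter steps above A lands on C; in E minor, that letter is C.

C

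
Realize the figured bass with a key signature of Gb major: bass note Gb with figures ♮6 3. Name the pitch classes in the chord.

Gb, Bb, E

A third above Gb in this key is Bb.
A sixth above Gb in this key is Eb, made natural (E) by the ♮ figure.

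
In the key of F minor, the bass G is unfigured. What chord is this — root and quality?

An unfigured bass indicates a triad in root position.
In root position the bass is the root, so the root is G.
The chord tones are G, Bb, Db, giving G diminished.

G diminished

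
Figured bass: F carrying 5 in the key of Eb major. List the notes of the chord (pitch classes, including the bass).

F, Ab, C

The written figures 5 are shorthand for 5/3: the 3 is implied.
A third above F in this key is Ab.
A fifth above F in this key is C.
Together with the bass F, this spells F minor in root position.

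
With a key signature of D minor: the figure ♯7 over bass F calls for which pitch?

E#

Counting 6 letter steps above F lands on E; in D minor, that letter is E.
The #7 figure raises it a semitone, giving E#.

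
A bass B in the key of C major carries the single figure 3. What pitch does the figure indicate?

D

Counting 2 letter steps above B lands on D; in C major, that letter is D.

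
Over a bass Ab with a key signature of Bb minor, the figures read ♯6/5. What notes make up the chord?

The written figures ♯6/5 are shorthand for 6/5/3: the 3 is implied.
A third above Ab in this key is C.
A fifth above Ab in this key is Eb.
A sixth above Ab in this key is F, raised to F# by the sharp.

Ab, C, Eb, F#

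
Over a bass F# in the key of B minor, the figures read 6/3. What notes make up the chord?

A third above F# in this key is A.
A sixth above F# in this key is D.
Together with the bass F#, this spells D major in first inversion.

F#, A, D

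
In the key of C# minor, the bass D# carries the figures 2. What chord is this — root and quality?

E major seventh

The figures 2 indicate a seventh chord in third inversion.
In third inversion the root lies a second above the bass: a second above D# in C# minor is E.
The chord tones are D#, E, G#, B, giving E major seventh.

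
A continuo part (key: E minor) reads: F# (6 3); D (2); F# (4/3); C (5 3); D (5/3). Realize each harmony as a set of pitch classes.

F# (6/3): F#, A, D.
D (6/4/2): D, E, G, B.
F# (6/4/3): F#, A, B, D.
C (5/3): C, E, G.
D (5/3): D, F#, A.

F#, A, D | D, E, G, B | F#, A, B, D | C, E, G | D, F#, A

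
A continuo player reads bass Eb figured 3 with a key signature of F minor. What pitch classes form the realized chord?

Eb, G, Bb

The written figures 3 are shorthand for 5/3: the 5 is implied.
A third above Eb in this key is G.
A fifth above Eb in this key is Bb.
Together with the bass Eb, this spells Eb major in root position.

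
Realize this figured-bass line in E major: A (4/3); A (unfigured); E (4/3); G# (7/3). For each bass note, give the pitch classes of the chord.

A, C#, D#, F# | A, C#, E | E, G#, A, C# | G#, B, D#, F#

A (6/4/3): A, C#, D#, F#.
A (5/3): A, C#, E.
E (6/4/3): E, G#, A, C#.
G# (7/5/3): G#, B, D#, F#.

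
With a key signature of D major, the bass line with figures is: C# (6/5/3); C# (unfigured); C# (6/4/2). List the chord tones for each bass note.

C#, E, G, A | C#, E, G | C#, D, F#, A

C# (6/5/3): C#, E, G, A.
C# (5/3): C#, E, G.
C# (6/4/2): C#, D, F#, A.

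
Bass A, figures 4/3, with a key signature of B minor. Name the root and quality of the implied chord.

The figures 4/3 indicate a seventh chord in second inversion.
In second inversion the root lies a fourth above the bass: a fourth above A in B minor is D.
The chord tones are A, C#, D, F#, giving D major seventh.

D major seventh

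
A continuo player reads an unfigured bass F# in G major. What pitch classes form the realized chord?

F#, A, C

An unfigured bass implies 5/3.
A third above F# in this key is A.
A fifth above F# in this key is C.
Together with the bass F#, this spells F# diminished in root position.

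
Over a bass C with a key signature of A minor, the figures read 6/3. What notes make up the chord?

A third above C in this key is E.
A sixth above C in this key is A.
Together with the bass C, this spells A minor in first inversion.

C, E, A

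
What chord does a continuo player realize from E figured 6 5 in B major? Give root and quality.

The figures 6 5 indicate a seventh chord in first inversion.
In first inversion the root lies a sixth above the bass: a sixth above E in B major is C#.
The chord tones are E, G#, B, C#, giving C# minor seventh.

C# minor seventh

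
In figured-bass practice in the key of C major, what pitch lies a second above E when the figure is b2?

Fb

Counting 1 letter step above E lands on F; in C major, that letter is F.
The b2 figure lowers it a semitone, giving Fb.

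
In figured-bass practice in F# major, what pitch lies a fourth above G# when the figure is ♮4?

Counting 3 letter steps above G# lands on C; in F# major, that letter is C#.
The ♮4 figure makes it natural, giving C.

C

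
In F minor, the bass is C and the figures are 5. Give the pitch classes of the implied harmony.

The written figures 5 are shorthand for 5/3: the 3 is implied.
A third above C in this key is Eb.
A fifth above C in this key is G.
Together with the bass C, this spells C minor in root position.

C, Eb, G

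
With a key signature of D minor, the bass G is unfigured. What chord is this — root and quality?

An unfigured bass indicates a triad in root position.
In root position the bass is the root, so the root is G.
The chord tones are G, Bb, D, giving G minor.

G minor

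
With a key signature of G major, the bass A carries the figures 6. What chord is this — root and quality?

The figures 6 indicate a triad in first inversion.
In first inversion the root lies a sixth above the bass: a sixth above A in G major is F#.
The chord tones are A, C, F#, giving F# diminished.

F# diminished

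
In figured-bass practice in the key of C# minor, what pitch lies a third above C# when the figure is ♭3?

Counting 2 letter steps above C# lands on E; in C# minor, that letter is E.
The b3 figure lowers it a semitone, giving Eb.

Eb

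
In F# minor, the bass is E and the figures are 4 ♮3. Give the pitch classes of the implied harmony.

E, G, A, C#

The written figures 4 ♮3 are shorthand for 6/4/3: the 6 is implied.
A third above E in this key is G#, made natural (G) by the ♮ figure.
A fourth above E in this key is A.
A sixth above E in this key is C#.
Together with the bass E, this spells A dominant seventh in second inversion.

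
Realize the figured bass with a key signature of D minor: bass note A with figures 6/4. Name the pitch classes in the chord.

A, D, F

A fourth above A in this key is D.
A sixth above A in this key is F.
Together with the bass A, this spells D minor in second inversion.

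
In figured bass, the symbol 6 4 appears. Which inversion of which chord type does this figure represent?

triad, second inversion

Intervals of 6/4 above the bass form a triad; the bass is the fifth, so this is second inversion.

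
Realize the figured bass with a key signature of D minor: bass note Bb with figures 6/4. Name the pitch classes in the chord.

Bb, E, G

A fourth above Bb in this key is E.
A sixth above Bb in this key is G.
Together with the bass Bb, this spells E diminished in second inversion.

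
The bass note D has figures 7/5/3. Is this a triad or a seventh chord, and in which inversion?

seventh chord, root position

Intervals of 7/5/3 above the bass form a seventh chord; the bass is the root, so this is root position.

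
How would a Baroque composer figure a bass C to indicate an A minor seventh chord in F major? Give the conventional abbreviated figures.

C is the third of A minor seventh, so the chord is in first inversion.
A seventh chord in first inversion is figured 6/5/3, conventionally abbreviated 6/5.

6/5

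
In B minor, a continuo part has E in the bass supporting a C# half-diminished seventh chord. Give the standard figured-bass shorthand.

E is the third of C# half-diminished seventh, so the chord is in first inversion.
A seventh chord in first inversion is figured 6/5/3, conventionally abbreviated 6/5.

6/5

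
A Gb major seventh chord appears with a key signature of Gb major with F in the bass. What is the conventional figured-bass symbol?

F is the seventh of Gb major seventh, so the chord is in third inversion.
A seventh chord in third inversion is figured 6/4/2, conventionally abbreviated 4/2.

4/2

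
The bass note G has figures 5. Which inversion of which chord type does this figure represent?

triad, root position

5 is shorthand for 5/3.
Intervals of 5/3 above the bass form a triad; the bass is the root, so this is root position.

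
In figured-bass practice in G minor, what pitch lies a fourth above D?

G

Counting 3 letter steps above D lands on G; in G minor, that letter is G.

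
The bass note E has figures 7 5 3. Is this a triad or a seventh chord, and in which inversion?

seventh chord, root position

Intervals of 7/5/3 above the bass form a seventh chord; the bass is the root, so this is root position.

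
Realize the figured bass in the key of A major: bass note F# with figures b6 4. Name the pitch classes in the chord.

F#, B, Db

A fourth above F# in this key is B.
A sixth above F# in this key is D, lowered to Db by the flat.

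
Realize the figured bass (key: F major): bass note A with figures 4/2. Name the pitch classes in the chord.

The written figures 4/2 are shorthand for 6/4/2: the 6 is implied.
A second above A in this key is Bb.
A fourth above A in this key is D.
A sixth above A in this key is F.
Together with the bass A, this spells Bb major seventh in third inversion.

A, Bb, D, F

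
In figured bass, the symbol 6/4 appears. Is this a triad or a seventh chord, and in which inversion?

triad, second inversion

Intervals of 6/4 above the bass form a triad; the bass is the fifth, so this is second inversion.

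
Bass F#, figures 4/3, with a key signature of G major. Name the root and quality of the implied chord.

The figures 4/3 indicate a seventh chord in second inversion.
In second inversion the root lies a fourth above the bass: a fourth above F# in G major is B.
The chord tones are F#, A, B, D, giving B minor seventh.

B minor seventh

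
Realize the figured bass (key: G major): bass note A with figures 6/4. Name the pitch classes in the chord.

A fourth above A in this key is D.
A sixth above A in this key is F#.
Together with the bass A, this spells D major in second inversion.

A, D, F#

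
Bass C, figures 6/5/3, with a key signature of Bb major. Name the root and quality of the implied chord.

The figures 6/5/3 indicate a seventh chord in first inversion.
In first inversion the root lies a sixth above the bass: a sixth above C in Bb major is A.
The chord tones are C, Eb, G, A, giving A half-diminished seventh.

A half-diminished seventh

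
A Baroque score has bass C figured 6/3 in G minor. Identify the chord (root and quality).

The figures 6/3 indicate a triad in first inversion.
In first inversion the root lies a sixth above the bass: a sixth above C in G minor is A.
The chord tones are C, Eb, A, giving A diminished.

A diminished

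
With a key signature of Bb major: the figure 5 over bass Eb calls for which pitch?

Counting 4 letter steps above Eb lands on B; in Bb major, that letter is Bb.

Bb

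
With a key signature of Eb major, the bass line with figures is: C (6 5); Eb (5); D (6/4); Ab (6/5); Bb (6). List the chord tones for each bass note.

C, Eb, G, Ab | Eb, G, Bb | D, G, Bb | Ab, C, Eb, F | Bb, D, G

C (6/5/3): C, Eb, G, Ab.
Eb (5/3): Eb, G, Bb.
D (6/4): D, G, Bb.
Ab (6/5/3): Ab, C, Eb, F.
Bb (6/3): Bb, D, G.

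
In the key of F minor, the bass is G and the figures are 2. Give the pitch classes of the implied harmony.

The written figures 2 are shorthand for 6/4/2: the 6/4 are implied.
A second above G in this key is Ab.
A fourth above G in this key is C.
A sixth above G in this key is Eb.
Together with the bass G, this spells Ab major seventh in third inversion.

G, Ab, C, Eb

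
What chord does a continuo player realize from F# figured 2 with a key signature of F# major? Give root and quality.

The figures 2 indicate a seventh chord in third inversion.
In third inversion the root lies a second above the bass: a second above F# in F# major is G#.
The chord tones are F#, G#, B, D#, giving G# minor seventh.

G# minor seventh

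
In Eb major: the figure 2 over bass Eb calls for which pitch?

Counting 1 letter step above Eb lands on F; in Eb major, that letter is F.

F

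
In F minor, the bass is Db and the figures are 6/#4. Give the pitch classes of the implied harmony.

Db, G#, Bb

A fourth above Db in this key is G, raised to G# by the sharp.
A sixth above Db in this key is Bb.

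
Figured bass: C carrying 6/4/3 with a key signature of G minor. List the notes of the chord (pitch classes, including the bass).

A third above C in this key is Eb.
A fourth above C in this key is F.
A sixth above C in this key is A.
Together with the bass C, this spells F dominant seventh in second inversion.

C, Eb, F, A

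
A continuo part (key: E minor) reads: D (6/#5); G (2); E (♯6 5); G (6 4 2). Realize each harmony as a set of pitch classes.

D, F#, A#, B | G, A, C, E | E, G, B, C# | G, A, C, E

D (6/#5/3): D, F#, A#, B.
G (6/4/2): G, A, C, E.
E (#6/5/3): E, G, B, C#.
G (6/4/2): G, A, C, E.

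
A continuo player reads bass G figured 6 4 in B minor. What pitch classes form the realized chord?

A fourth above G in this key is C#.
A sixth above G in this key is E.
Together with the bass G, this spells C# diminished in second inversion.

G, C#, E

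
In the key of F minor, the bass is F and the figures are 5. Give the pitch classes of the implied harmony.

F, Ab, C

The written figures 5 are shorthand for 5/3: the 3 is implied.
A third above F in this key is Ab.
A fifth above F in this key is C.
Together with the bass F, this spells F minor in root position.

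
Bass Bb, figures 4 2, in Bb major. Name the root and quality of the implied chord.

C minor seventh

The figures 4 2 indicate a seventh chord in third inversion.
In third inversion the root lies a second above the bass: a second above Bb in Bb major is C.
The chord tones are Bb, C, Eb, G, giving C minor seventh.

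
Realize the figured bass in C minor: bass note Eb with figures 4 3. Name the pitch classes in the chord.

Eb, G, Ab, C

The written figures 4 3 are shorthand for 6/4/3: the 6 is implied.
A third above Eb in this key is G.
A fourth above Eb in this key is Ab.
A sixth above Eb in this key is C.
Together with the bass Eb, this spells Ab major seventh in second inversion.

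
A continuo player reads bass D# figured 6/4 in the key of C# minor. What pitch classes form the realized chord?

A fourth above D# in this key is G#.
A sixth above D# in this key is B.
Together with the bass D#, this spells G# minor in second inversion.

D#, G#, B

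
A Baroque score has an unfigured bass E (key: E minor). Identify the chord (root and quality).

An unfigured bass indicates a triad in root position.
In root position the bass is the root, so the root is E.
The chord tones are E, G, B, giving E minor.

E minor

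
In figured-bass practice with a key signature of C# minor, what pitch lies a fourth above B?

E

Counting 3 letter steps above B lands on E; in C# minor, that letter is E.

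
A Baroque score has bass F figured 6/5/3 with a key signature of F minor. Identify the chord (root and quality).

The figures 6/5/3 indicate a seventh chord in first inversion.
In first inversion the root lies a sixth above the bass: a sixth above F in F minor is Db.
The chord tones are F, Ab, C, Db, giving Db major seventh.

Db major seventh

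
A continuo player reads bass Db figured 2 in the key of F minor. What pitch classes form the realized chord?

Db, Eb, G, Bb

The written figures 2 are shorthand for 6/4/2: the 6/4 are implied.
A second above Db in this key is Eb.
A fourth above Db in this key is G.
A sixth above Db in this key is Bb.
Together with the bass Db, this spells Eb dominant seventh in third inversion.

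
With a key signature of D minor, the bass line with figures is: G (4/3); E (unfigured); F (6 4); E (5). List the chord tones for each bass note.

G (6/4/3): G, Bb, C, E.
E (5/3): E, G, Bb.
F (6/4): F, Bb, D.
E (5/3): E, G, Bb.

G, Bb, C, E | E, G, Bb | F, Bb, D | E, G, Bb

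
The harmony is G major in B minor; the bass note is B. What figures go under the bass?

B is the third of G major, so the chord is in first inversion.
A triad in first inversion is figured 6/3, conventionally abbreviated 6.

6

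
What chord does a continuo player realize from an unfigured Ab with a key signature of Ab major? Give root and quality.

An unfigured bass indicates a triad in root position.
In root position the bass is the root, so the root is Ab.
The chord tones are Ab, C, Eb, giving Ab major.

Ab major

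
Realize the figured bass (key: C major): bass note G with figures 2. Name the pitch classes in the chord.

The written figures 2 are shorthand for 6/4/2: the 6/4 are implied.
A second above G in this key is A.
A fourth above G in this key is C.
A sixth above G in this key is E.
Together with the bass G, this spells A minor seventh in third inversion.

G, A, C, E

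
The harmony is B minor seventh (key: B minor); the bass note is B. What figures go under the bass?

7

B is the root of B minor seventh, so the chord is in root position.
A seventh chord in root position is figured 7/5/3, conventionally abbreviated 7.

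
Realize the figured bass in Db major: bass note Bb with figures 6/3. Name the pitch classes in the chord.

A third above Bb in this key is Db.
A sixth above Bb in this key is Gb.
Together with the bass Bb, this spells Gb major in first inversion.

Bb, Db, Gb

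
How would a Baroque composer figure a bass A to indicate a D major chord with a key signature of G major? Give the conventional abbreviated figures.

6/4

A is the fifth of D major, so the chord is in second inversion.
A triad in second inversion is figured 6/4, conventionally abbreviated 6/4.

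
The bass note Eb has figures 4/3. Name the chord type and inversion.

seventh chord, second inversion

4/3 is shorthand for 6/4/3.
Intervals of 6/4/3 above the bass form a seventh chord; the bass is the fifth, so this is second inversion.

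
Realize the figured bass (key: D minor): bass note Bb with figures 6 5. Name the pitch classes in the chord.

The written figures 6 5 are shorthand for 6/5/3: the 3 is implied.
A third above Bb in this key is D.
A fifth above Bb in this key is F.
A sixth above Bb in this key is G.
Together with the bass Bb, this spells G minor seventh in first inversion.

Bb, D, F, G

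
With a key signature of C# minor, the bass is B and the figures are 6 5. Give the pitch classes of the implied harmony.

B, D#, F#, G#

The written figures 6 5 are shorthand for 6/5/3: the 3 is implied.
A third above B in this key is D#.
A fifth above B in this key is F#.
A sixth above B in this key is G#.
Together with the bass B, this spells G# minor seventh in first inversion.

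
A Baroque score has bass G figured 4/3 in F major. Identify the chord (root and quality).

C dominant seventh

The figures 4/3 indicate a seventh chord in second inversion.
In second inversion the root lies a fourth above the bass: a fourth above G in F major is C.
The chord tones are G, Bb, C, E, giving C dominant seventh.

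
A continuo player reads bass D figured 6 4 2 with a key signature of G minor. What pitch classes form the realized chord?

D, Eb, G, Bb

A second above D in this key is Eb.
A fourth above D in this key is G.
A sixth above D in this key is Bb.
Together with the bass D, this spells Eb major seventh in third inversion.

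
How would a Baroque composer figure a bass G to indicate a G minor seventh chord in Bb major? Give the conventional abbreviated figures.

G is the root of G minor seventh, so the chord is in root position.
A seventh chord in root position is figured 7/5/3, conventionally abbreviated 7.

7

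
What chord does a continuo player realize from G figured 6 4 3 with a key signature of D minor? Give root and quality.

The figures 6 4 3 indicate a seventh chord in second inversion.
In second inversion the root lies a fourth above the bass: a fourth above G in D minor is C.
The chord tones are G, Bb, C, E, giving C dominant seventh.

C dominant seventh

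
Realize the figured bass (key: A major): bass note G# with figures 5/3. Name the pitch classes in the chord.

A third above G# in this key is B.
A fifth above G# in this key is D.
Together with the bass G#, this spells G# diminished in root position.

G#, B, D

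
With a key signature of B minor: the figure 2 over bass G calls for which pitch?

Counting 1 letter step above G lands on A; in B minor, that letter is A.

A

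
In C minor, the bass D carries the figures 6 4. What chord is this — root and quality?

The figures 6 4 indicate a triad in second inversion.
In second inversion the root lies a fourth above the bass: a fourth above D in C minor is G.
The chord tones are D, G, Bb, giving G minor.

G minor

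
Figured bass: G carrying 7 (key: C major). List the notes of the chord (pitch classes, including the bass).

The written figures 7 are shorthand for 7/5/3: the 5/3 are implied.
A third above G in this key is B.
A fifth above G in this key is D.
A seventh above G in this key is F.
Together with the bass G, this spells G dominant seventh in root position.

G, B, D, F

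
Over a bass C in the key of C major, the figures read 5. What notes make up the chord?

C, E, G

The written figures 5 are shorthand for 5/3: the 3 is implied.
A third above C in this key is E.
A fifth above C in this key is G.
Together with the bass C, this spells C major in root position.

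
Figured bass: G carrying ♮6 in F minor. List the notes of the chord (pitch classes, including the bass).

G, Bb, E

The written figures ♮6 are shorthand for 6/3: the 3 is implied.
A third above G in this key is Bb.
A sixth above G in this key is Eb, made natural (E) by the ♮ figure.
Together with the bass G, this spells E diminished in first inversion.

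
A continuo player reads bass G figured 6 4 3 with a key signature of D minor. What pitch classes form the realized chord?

G, Bb, C, E

A third above G in this key is Bb.
A fourth above G in this key is C.
A sixth above G in this key is E.
Together with the bass G, this spells C dominant seventh in second inversion.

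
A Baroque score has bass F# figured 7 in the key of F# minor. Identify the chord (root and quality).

F# minor seventh

The figures 7 indicate a seventh chord in root position.
In root position the bass is the root, so the root is F#.
The chord tones are F#, A, C#, E, giving F# minor seventh.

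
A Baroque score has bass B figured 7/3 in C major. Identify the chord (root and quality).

B half-diminished seventh

The figures 7/3 indicate a seventh chord in root position.
In root position the bass is the root, so the root is B.
The chord tones are B, D, F, A, giving B half-diminished seventh.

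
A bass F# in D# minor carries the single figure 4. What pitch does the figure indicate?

Counting 3 letter steps above F# lands on B; in D# minor, that letter is B.

B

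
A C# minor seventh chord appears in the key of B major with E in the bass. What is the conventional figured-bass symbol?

6/5

E is the third of C# minor seventh, so the chord is in first inversion.
A seventh chord in first inversion is figured 6/5/3, conventionally abbreviated 6/5.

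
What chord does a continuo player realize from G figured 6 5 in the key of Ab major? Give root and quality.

Eb dominant seventh

The figures 6 5 indicate a seventh chord in first inversion.
In first inversion the root lies a sixth above the bass: a sixth above G in Ab major is Eb.
The chord tones are G, Bb, Db, Eb, giving Eb dominant seventh.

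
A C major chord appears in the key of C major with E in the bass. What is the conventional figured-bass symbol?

E is the third of C major, so the chord is in first inversion.
A triad in first inversion is figured 6/3, conventionally abbreviated 6.

6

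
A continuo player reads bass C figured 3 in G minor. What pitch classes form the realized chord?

C, Eb, G

The written figures 3 are shorthand for 5/3: the 5 is implied.
A third above C in this key is Eb.
A fifth above C in this key is G.
Together with the bass C, this spells C minor in root position.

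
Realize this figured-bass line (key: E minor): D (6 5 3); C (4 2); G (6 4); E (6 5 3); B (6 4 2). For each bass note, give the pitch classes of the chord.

D (6/5/3): D, F#, A, B.
C (6/4/2): C, D, F#, A.
G (6/4): G, C, E.
E (6/5/3): E, G, B, C.
B (6/4/2): B, C, E, G.

D, F#, A, B | C, D, F#, A | G, C, E | E, G, B, C | B, C, E, G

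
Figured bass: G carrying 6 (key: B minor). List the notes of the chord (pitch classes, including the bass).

The written figures 6 are shorthand for 6/3: the 3 is implied.
A third above G in this key is B.
A sixth above G in this key is E.
Together with the bass G, this spells E minor in first inversion.

G, B, E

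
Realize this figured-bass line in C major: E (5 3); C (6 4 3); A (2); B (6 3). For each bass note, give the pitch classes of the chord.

E (5/3): E, G, B.
C (6/4/3): C, E, F, A.
A (6/4/2): A, B, D, F.
B (6/3): B, D, G.

E, G, B | C, E, F, A | A, B, D, F | B, D, G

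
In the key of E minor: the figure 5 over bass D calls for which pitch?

Counting 4 letter steps above D lands on A; in E minor, that letter is A.

A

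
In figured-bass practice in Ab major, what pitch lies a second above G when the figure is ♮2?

Counting 1 letter step above G lands on A; in Ab major, that letter is Ab.
The ♮2 figure makes it natural, giving A.

A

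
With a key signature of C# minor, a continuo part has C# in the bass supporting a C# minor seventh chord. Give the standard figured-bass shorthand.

7

C# is the root of C# minor seventh, so the chord is in root position.
A seventh chord in root position is figured 7/5/3, conventionally abbreviated 7.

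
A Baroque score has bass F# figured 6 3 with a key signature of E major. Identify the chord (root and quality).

The figures 6 3 indicate a triad in first inversion.
In first inversion the root lies a sixth above the bass: a sixth above F# in E major is D#.
The chord tones are F#, A, D#, giving D# diminished.

D# diminished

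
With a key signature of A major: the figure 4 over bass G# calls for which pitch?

C#

Counting 3 letter steps above G# lands on C; in A major, that letter is C#.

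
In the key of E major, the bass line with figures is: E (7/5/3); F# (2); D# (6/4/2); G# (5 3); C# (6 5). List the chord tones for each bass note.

E (7/5/3): E, G#, B, D#.
F# (6/4/2): F#, G#, B, D#.
D# (6/4/2): D#, E, G#, B.
G# (5/3): G#, B, D#.
C# (6/5/3): C#, E, G#, A.

E, G#, B, D# | F#, G#, B, D# | D#, E, G#, B | G#, B, D# | C#, E, G#, A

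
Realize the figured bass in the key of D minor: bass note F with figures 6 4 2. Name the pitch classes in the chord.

A second above F in this key is G.
A fourth above F in this key is Bb.
A sixth above F in this key is D.
Together with the bass F, this spells G minor seventh in third inversion.

F, G, Bb, D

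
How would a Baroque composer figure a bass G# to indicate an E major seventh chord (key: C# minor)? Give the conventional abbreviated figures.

G# is the third of E major seventh, so the chord is in first inversion.
A seventh chord in first inversion is figured 6/5/3, conventionally abbreviated 6/5.

6/5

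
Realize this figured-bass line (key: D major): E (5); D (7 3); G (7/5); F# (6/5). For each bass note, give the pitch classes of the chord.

E, G, B | D, F#, A, C# | G, B, D, F# | F#, A, C#, D

E (5/3): E, G, B.
D (7/5/3): D, F#, A, C#.
G (7/5/3): G, B, D, F#.
F# (6/5/3): F#, A, C#, D.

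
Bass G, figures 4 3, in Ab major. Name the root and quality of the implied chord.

C minor seventh

The figures 4 3 indicate a seventh chord in second inversion.
In second inversion the root lies a fourth above the bass: a fourth above G in Ab major is C.
The chord tones are G, Bb, C, Eb, giving C minor seventh.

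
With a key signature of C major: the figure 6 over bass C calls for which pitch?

A

Counting 5 letter steps above C lands on A; in C major, that letter is A.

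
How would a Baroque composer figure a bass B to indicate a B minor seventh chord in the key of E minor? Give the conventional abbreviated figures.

B is the root of B minor seventh, so the chord is in root position.
A seventh chord in root position is figured 7/5/3, conventionally abbreviated 7.

7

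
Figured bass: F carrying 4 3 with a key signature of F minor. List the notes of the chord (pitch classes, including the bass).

F, Ab, Bb, Db

The written figures 4 3 are shorthand for 6/4/3: the 6 is implied.
A third above F in this key is Ab.
A fourth above F in this key is Bb.
A sixth above F in this key is Db.
Together with the bass F, this spells Bb minor seventh in second inversion.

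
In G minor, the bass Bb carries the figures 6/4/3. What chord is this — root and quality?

The figures 6/4/3 indicate a seventh chord in second inversion.
In second inversion the root lies a fourth above the bass: a fourth above Bb in G minor is Eb.
The chord tones are Bb, D, Eb, G, giving Eb major seventh.

Eb major seventh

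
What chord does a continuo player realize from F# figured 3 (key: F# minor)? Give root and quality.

F# minor

The figures 3 indicate a triad in root position.
In root position the bass is the root, so the root is F#.
The chord tones are F#, A, C#, giving F# minor.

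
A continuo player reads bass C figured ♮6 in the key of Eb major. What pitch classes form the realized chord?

The written figures ♮6 are shorthand for 6/3: the 3 is implied.
A third above C in this key is Eb.
A sixth above C in this key is Ab, made natural (A) by the ♮ figure.
Together with the bass C, this spells A diminished in first inversion.

C, Eb, A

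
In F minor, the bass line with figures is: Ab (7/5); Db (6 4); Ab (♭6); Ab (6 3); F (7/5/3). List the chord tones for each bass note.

Ab (7/5/3): Ab, C, Eb, G.
Db (6/4): Db, G, Bb.
Ab (b6/3): Ab, C, Fb.
Ab (6/3): Ab, C, F.
F (7/5/3): F, Ab, C, Eb.

Ab, C, Eb, G | Db, G, Bb | Ab, C, Fb | Ab, C, F | F, Ab, C, Eb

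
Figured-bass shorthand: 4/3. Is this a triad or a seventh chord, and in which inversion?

4/3 is shorthand for 6/4/3.
Intervals of 6/4/3 above the bass form a seventh chord; the bass is the fifth, so this is second inversion.

seventh chord, second inversion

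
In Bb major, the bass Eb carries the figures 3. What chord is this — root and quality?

The figures 3 indicate a triad in root position.
In root position the bass is the root, so the root is Eb.
The chord tones are Eb, G, Bb, giving Eb major.

Eb major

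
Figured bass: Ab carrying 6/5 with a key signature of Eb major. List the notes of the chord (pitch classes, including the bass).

The written figures 6/5 are shorthand for 6/5/3: the 3 is implied.
A third above Ab in this key is C.
A fifth above Ab in this key is Eb.
A sixth above Ab in this key is F.
Together with the bass Ab, this spells F minor seventh in first inversion.

Ab, C, Eb, F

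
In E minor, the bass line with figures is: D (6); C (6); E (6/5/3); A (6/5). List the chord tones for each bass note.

D, F#, B | C, E, A | E, G, B, C | A, C, E, F#

D (6/3): D, F#, B.
C (6/3): C, E, A.
E (6/5/3): E, G, B, C.
A (6/5/3): A, C, E, F#.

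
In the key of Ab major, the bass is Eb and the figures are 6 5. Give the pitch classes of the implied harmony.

The written figures 6 5 are shorthand for 6/5/3: the 3 is implied.
A third above Eb in this key is G.
A fifth above Eb in this key is Bb.
A sixth above Eb in this key is C.
Together with the bass Eb, this spells C minor seventh in first inversion.

Eb, G, Bb, C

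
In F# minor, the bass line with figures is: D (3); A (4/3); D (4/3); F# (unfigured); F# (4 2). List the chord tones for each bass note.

D (5/3): D, F#, A.
A (6/4/3): A, C#, D, F#.
D (6/4/3): D, F#, G#, B.
F# (5/3): F#, A, C#.
F# (6/4/2): F#, G#, B, D.

D, F#, A | A, C#, D, F# | D, F#, G#, B | F#, A, C# | F#, G#, B, D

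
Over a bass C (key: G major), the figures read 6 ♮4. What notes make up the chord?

C, F, A

A fourth above C in this key is F#, made natural (F) by the ♮ figure.
A sixth above C in this key is A.
Together with the bass C, this spells F major in second inversion.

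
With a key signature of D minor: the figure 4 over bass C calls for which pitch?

F

Counting 3 letter steps above C lands on F; in D minor, that letter is F.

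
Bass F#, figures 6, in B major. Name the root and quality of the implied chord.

The figures 6 indicate a triad in first inversion.
In first inversion the root lies a sixth above the bass: a sixth above F# in B major is D#.
The chord tones are F#, A#, D#, giving D# minor.

D# minor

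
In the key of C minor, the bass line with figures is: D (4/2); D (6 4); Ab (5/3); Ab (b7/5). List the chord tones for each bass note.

D, Eb, G, Bb | D, G, Bb | Ab, C, Eb | Ab, C, Eb, Gb

D (6/4/2): D, Eb, G, Bb.
D (6/4): D, G, Bb.
Ab (5/3): Ab, C, Eb.
Ab (b7/5/3): Ab, C, Eb, Gb.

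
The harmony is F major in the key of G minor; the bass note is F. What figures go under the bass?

F is the root of F major, so the chord is in root position.
A triad in root position is figured 5/3, conventionally abbreviated (no figures — root-position triad).

no figures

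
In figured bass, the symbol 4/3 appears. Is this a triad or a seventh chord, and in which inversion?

4/3 is shorthand for 6/4/3.
Intervals of 6/4/3 above the bass form a seventh chord; the bass is the fifth, so this is second inversion.

seventh chord, second inversion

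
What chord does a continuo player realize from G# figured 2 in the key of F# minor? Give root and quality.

The figures 2 indicate a seventh chord in third inversion.
In third inversion the root lies a second above the bass: a second above G# in F# minor is A.
The chord tones are G#, A, C#, E, giving A major seventh.

A major seventh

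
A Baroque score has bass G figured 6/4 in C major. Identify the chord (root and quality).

The figures 6/4 indicate a triad in second inversion.
In second inversion the root lies a fourth above the bass: a fourth above G in C major is C.
The chord tones are G, C, E, giving C major.

C major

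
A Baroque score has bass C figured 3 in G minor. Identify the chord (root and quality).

The figures 3 indicate a triad in root position.
In root position the bass is the root, so the root is C.
The chord tones are C, Eb, G, giving C minor.

C minor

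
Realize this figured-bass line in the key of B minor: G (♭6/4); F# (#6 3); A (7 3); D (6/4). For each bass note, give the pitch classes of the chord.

G, C#, Eb | F#, A, D# | A, C#, E, G | D, G, B

G (b6/4): G, C#, Eb.
F# (#6/3): F#, A, D#.
A (7/5/3): A, C#, E, G.
D (6/4): D, G, B.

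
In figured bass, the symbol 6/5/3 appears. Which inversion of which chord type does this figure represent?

Intervals of 6/5/3 above the bass form a seventh chord; the bass is the third, so this is first inversion.

seventh chord, first inversion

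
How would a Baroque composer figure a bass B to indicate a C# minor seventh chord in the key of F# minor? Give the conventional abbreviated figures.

4/2

B is the seventh of C# minor seventh, so the chord is in third inversion.
A seventh chord in third inversion is figured 6/4/2, conventionally abbreviated 4/2.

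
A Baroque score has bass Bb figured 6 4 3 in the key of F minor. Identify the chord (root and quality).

The figures 6 4 3 indicate a seventh chord in second inversion.
In second inversion the root lies a fourth above the bass: a fourth above Bb in F minor is Eb.
The chord tones are Bb, Db, Eb, G, giving Eb dominant seventh.

Eb dominant seventh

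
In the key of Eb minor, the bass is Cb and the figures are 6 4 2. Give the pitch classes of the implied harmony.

A second above Cb in this key is Db.
A fourth above Cb in this key is F.
A sixth above Cb in this key is Ab.
Together with the bass Cb, this spells Db dominant seventh in third inversion.

Cb, Db, F, Ab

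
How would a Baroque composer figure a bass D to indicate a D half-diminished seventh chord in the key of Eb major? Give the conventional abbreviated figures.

D is the root of D half-diminished seventh, so the chord is in root position.
A seventh chord in root position is figured 7/5/3, conventionally abbreviated 7.

7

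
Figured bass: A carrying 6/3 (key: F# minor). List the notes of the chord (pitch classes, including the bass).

A, C#, F#

A third above A in this key is C#.
A sixth above A in this key is F#.
Together with the bass A, this spells F# minor in first inversion.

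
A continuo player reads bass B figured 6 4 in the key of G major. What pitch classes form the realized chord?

B, E, G

A fourth above B in this key is E.
A sixth above B in this key is G.
Together with the bass B, this spells E minor in second inversion.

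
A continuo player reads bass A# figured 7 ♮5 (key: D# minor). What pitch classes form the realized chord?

A#, C#, E, G#

The written figures 7 ♮5 are shorthand for 7/5/3: the 3 is implied.
A third above A# in this key is C#.
A fifth above A# in this key is E#, made natural (E) by the ♮ figure.
A seventh above A# in this key is G#.
Together with the bass A#, this spells A# half-diminished seventh in root position.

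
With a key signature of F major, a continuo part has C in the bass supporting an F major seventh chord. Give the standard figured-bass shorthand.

4/3

C is the fifth of F major seventh, so the chord is in second inversion.
A seventh chord in second inversion is figured 6/4/3, conventionally abbreviated 4/3.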